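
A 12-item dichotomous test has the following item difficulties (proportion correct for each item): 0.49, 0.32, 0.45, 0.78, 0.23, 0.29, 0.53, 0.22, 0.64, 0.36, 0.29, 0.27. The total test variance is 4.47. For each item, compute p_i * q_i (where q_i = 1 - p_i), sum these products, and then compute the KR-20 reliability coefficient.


For each item, compute p_i * q_i:
  Item 1: 0.49 * 0.51 = 0.2499
  Item 2: 0.32 * 0.68 = 0.2176
  Item 3: 0.45 * 0.55 = 0.2475
  Item 4: 0.78 * 0.22 = 0.1716
  Item 5: 0.23 * 0.77 = 0.1771
  Item 6: 0.29 * 0.71 = 0.2059
  Item 7: 0.53 * 0.47 = 0.2491
  Item 8: 0.22 * 0.78 = 0.1716
  Item 9: 0.64 * 0.36 = 0.2304
  Item 10: 0.36 * 0.64 = 0.2304
  Item 11: 0.29 * 0.71 = 0.2059
  Item 12: 0.27 * 0.73 = 0.1971
Sum(p_i * q_i) = 0.2499 + 0.2176 + 0.2475 + 0.1716 + 0.1771 + 0.2059 + 0.2491 + 0.1716 + 0.2304 + 0.2304 + 0.2059 + 0.1971 = 2.5541
KR-20 = (k/(k-1)) * (1 - Sum(p_i*q_i) / Var_total)
= (12/11) * (1 - 2.5541/4.47)
= 1.0909 * 0.4286
KR-20 = 0.4676

0.4676


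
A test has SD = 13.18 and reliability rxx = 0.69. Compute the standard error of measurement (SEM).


SEM = SD * sqrt(1 - rxx)
SEM = 13.18 * sqrt(1 - 0.69)
SEM = 13.18 * sqrt(0.31) = 13.18 * 0.556776
SEM = 7.3383

7.3383


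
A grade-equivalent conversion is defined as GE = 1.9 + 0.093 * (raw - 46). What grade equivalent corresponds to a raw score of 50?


raw - median = 50 - 46 = 4
slope * diff = 0.093 * 4 = 0.372
GE = 1.9 + 0.372
GE = 2.272

2.272


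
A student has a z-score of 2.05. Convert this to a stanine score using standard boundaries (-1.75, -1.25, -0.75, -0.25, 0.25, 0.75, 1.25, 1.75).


Stanine boundaries: [-1.75, -1.25, -0.75, -0.25, 0.25, 0.75, 1.25, 1.75]
z = 2.05
Check each boundary:
  z >= -1.75 -> could be stanine 2
  z >= -1.25 -> could be stanine 3
  z >= -0.75 -> could be stanine 4
  z >= -0.25 -> could be stanine 5
  z >= 0.25 -> could be stanine 6
  z >= 0.75 -> could be stanine 7
  z >= 1.25 -> could be stanine 8
  z >= 1.75 -> could be stanine 9
Highest qualifying boundary gives stanine = 9

9


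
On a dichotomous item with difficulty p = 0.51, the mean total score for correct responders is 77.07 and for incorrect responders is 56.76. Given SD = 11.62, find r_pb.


q = 1 - p = 0.49
rpb = ((M1 - M0) / SD) * sqrt(p * q)
rpb = ((77.07 - 56.76) / 11.62) * sqrt(0.51 * 0.49)
rpb = 0.8737

0.8737


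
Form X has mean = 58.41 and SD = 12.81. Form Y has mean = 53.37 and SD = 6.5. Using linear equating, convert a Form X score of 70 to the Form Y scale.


slope = SD_Y / SD_X = 6.5 / 12.81 ~ 0.5074
intercept = mean_Y - slope * mean_X = 53.37 - (6.5 / 12.81) * 58.41 ~ 23.7318
Y = slope * X + intercept. To avoid rounding drift from the rounded slope/intercept, evaluate the equivalent form Y = mean_Y + SD_Y * (X - mean_X) / SD_X at full precision:
Y = 53.37 + 6.5 * (70 - 58.41) / 12.81
Y = 53.37 + 6.5 * 11.59 / 12.81
Y = 53.37 + 75.335 / 12.81
Y = 53.37 + 5.881
Y = 59.251

59.251


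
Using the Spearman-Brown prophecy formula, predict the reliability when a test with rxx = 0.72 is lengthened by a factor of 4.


r_new = (n * rxx) / (1 + (n-1) * rxx)
r_new = (4 * 0.72) / (1 + 3 * 0.72)
r_new = 2.88 / 3.16
r_new = 0.9114

0.9114


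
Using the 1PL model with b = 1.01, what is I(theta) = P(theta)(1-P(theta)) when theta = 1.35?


P = 1/(1+exp(-(1.35-1.01))) = 0.5842
I = P*(1-P) = 0.5842 * 0.4158
I = 0.2429

0.2429


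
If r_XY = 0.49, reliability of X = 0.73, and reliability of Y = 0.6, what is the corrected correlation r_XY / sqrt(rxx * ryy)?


r_corrected = rxy / sqrt(rxx * ryy)
= 0.49 / sqrt(0.73 * 0.6)
= 0.49 / sqrt(0.438)
= 0.49 / 0.661816
r_corrected = 0.7404

0.7404


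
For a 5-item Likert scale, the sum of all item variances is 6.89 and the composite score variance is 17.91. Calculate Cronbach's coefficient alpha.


alpha = (k/(k-1)) * (1 - sum(si^2)/s_total^2)
= (5/4) * (1 - 6.89/17.91)
alpha = 0.7691

0.7691


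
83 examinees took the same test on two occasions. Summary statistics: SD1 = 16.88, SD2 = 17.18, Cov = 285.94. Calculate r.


r = cov(X,Y) / (SD_X * SD_Y)
r = 285.94 / (16.88 * 17.18)
r = 285.94 / 289.9984
r = 0.986

0.986


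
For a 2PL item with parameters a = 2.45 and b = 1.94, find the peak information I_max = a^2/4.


For 2PL, max info at theta = b = 1.94
I_max = a^2 / 4 = 2.45^2 / 4
= 6.0025 / 4
I_max = 1.5006

1.5006


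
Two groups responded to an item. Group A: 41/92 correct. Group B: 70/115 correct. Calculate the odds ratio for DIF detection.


Odds_A = 41/51 = 0.8039
Odds_B = 70/45 = 1.5556
OR = Odds_A / Odds_B = 0.8039 / 1.5556
Exactly, OR = (41 * 45) / (51 * 70) = 1845 / 3570
OR = 0.5168

0.5168


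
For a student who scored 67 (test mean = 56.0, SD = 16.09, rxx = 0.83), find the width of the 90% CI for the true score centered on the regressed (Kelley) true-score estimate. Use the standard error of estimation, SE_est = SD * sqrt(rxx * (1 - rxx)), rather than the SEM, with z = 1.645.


True score estimate = 0.83*67 + 0.17*56.0 = 65.13
SE_est = SD * sqrt(rxx * (1 - rxx)) = 16.09 * sqrt(0.83 * 0.17) = 16.09 * sqrt(0.1411) = 6.043932
CI = T_est +/- z * SE_est, so width = 2 * z * SE_est = 2 * 1.645 * 6.043932
Width = 19.8845

19.8845


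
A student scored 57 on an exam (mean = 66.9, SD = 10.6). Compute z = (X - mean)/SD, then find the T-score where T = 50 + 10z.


z = (X - mean) / SD = (57 - 66.9) / 10.6
z = -9.9 / 10.6
z = -0.934
T-score = T = 50 + 10z
Carry z at full precision (z = -9.9 / 10.6) into the conversion:
T-score = 50 + 10 * (-9.9 / 10.6) = 50 + -99 / 10.6
T-score = 50 + -9.3396
T-score = 40.6604

40.6604


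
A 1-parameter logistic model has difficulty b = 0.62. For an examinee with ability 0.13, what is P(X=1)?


theta - b = 0.13 - 0.62 = -0.49
exp(-(theta - b)) = exp(0.49) = 1.6323
P = 1 / (1 + 1.6323)
P = 0.3799

0.3799


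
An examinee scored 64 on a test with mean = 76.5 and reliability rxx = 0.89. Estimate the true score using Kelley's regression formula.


T_est = rxx * X + (1 - rxx) * mean
T_est = 0.89 * 64 + 0.11 * 76.5
T_est = 56.96 + 8.415
T_est = 65.375

65.375


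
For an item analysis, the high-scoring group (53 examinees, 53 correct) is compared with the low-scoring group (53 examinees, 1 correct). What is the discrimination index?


p_upper = 53/53 = 1.0
p_lower = 1/53 = 0.0189
D = 1.0 - 0.0189 = 0.9811

0.9811


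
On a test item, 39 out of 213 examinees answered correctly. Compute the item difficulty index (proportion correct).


Item difficulty p = number correct / total examinees
p = 39 / 213
p = 0.1831

0.1831


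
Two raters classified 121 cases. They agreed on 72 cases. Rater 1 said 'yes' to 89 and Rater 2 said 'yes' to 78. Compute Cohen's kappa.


P_o = 72/121 = 0.595041
P_e = (89*78 + 32*43) / 14641 = 0.568131
kappa = (P_o - P_e) / (1 - P_e)
kappa = (0.595041 - 0.568131) / (1 - 0.568131)
kappa = 0.0623

0.0623


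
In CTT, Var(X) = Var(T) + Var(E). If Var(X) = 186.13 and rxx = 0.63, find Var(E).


var_true = rxx * var_obs = 0.63 * 186.13 = 117.2619
var_error = var_obs - var_true
var_error = 186.13 - 117.2619
var_error = 68.8681

68.8681


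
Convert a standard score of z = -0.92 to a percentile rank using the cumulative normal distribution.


CDF(z) = 0.5 * (1 + erf(z/sqrt(2)))
erf(-0.6505) = -0.6424
CDF = 0.1788
Percentile rank = 0.1788 * 100 = 17.88

17.88


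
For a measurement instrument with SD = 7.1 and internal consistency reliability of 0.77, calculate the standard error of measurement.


SEM = SD * sqrt(1 - rxx)
SEM = 7.1 * sqrt(1 - 0.77)
SEM = 7.1 * sqrt(0.23) = 7.1 * 0.479583
SEM = 3.405

3.405


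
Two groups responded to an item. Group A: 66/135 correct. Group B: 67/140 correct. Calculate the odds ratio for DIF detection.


Odds_A = 66/69 = 0.9565
Odds_B = 67/73 = 0.9178
OR = Odds_A / Odds_B = 0.9565 / 0.9178
Exactly, OR = (66 * 73) / (69 * 67) = 4818 / 4623
OR = 1.0422

1.0422


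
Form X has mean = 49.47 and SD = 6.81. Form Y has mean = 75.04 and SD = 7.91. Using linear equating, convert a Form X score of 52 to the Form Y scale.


slope = SD_Y / SD_X = 7.91 / 6.81 ~ 1.1615
intercept = mean_Y - slope * mean_X = 75.04 - (7.91 / 6.81) * 49.47 ~ 17.5793
Y = slope * X + intercept. To avoid rounding drift from the rounded slope/intercept, evaluate the equivalent form Y = mean_Y + SD_Y * (X - mean_X) / SD_X at full precision:
Y = 75.04 + 7.91 * (52 - 49.47) / 6.81
Y = 75.04 + 7.91 * 2.53 / 6.81
Y = 75.04 + 20.0123 / 6.81
Y = 75.04 + 2.9387
Y = 77.9787

77.9787


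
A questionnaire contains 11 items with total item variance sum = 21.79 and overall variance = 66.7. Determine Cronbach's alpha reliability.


alpha = (k/(k-1)) * (1 - sum(si^2)/s_total^2)
= (11/10) * (1 - 21.79/66.7)
alpha = 0.7406

0.7406


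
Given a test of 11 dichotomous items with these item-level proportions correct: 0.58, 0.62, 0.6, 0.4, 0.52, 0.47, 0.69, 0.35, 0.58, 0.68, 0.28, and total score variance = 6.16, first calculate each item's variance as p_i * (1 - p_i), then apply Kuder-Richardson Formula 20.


For each item, compute p_i * q_i:
  Item 1: 0.58 * 0.42 = 0.2436
  Item 2: 0.62 * 0.38 = 0.2356
  Item 3: 0.6 * 0.4 = 0.24
  Item 4: 0.4 * 0.6 = 0.24
  Item 5: 0.52 * 0.48 = 0.2496
  Item 6: 0.47 * 0.53 = 0.2491
  Item 7: 0.69 * 0.31 = 0.2139
  Item 8: 0.35 * 0.65 = 0.2275
  Item 9: 0.58 * 0.42 = 0.2436
  Item 10: 0.68 * 0.32 = 0.2176
  Item 11: 0.28 * 0.72 = 0.2016
Sum(p_i * q_i) = 0.2436 + 0.2356 + 0.24 + 0.24 + 0.2496 + 0.2491 + 0.2139 + 0.2275 + 0.2436 + 0.2176 + 0.2016 = 2.5621
KR-20 = (k/(k-1)) * (1 - Sum(p_i*q_i) / Var_total)
= (11/10) * (1 - 2.5621/6.16)
= 1.1 * 0.5841
KR-20 = 0.6425

0.6425


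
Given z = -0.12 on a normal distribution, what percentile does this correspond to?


CDF(z) = 0.5 * (1 + erf(z/sqrt(2)))
erf(-0.0849) = -0.0955
CDF = 0.4522
Percentile rank = 0.4522 * 100 = 45.22

45.22


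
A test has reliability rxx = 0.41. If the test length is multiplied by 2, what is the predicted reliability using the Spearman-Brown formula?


r_new = (n * rxx) / (1 + (n-1) * rxx)
r_new = (2 * 0.41) / (1 + 1 * 0.41)
r_new = 0.82 / 1.41
r_new = 0.5816

0.5816


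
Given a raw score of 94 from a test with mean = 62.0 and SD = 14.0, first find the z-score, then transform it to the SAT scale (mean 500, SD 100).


z = (X - mean) / SD = (94 - 62.0) / 14.0
z = 32.0 / 14.0
z = 2.2857
SAT-scale = SAT = 500 + 100z
Carry z at full precision (z = 32.0 / 14.0) into the conversion:
SAT-scale = 500 + 100 * (32.0 / 14.0) = 500 + 3200 / 14.0
SAT-scale = 500 + 228.5714
SAT-scale = 728.5714

728.5714


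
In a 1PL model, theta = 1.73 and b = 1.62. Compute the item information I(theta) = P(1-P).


P = 1/(1+exp(-(1.73-1.62))) = 0.5275
I = P*(1-P) = 0.5275 * 0.4725
I = 0.2492

0.2492


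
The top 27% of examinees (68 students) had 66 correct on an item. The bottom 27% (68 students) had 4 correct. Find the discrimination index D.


p_upper = 66/68 = 0.9706
p_lower = 4/68 = 0.0588
D = 0.9706 - 0.0588 = 0.9118

0.9118


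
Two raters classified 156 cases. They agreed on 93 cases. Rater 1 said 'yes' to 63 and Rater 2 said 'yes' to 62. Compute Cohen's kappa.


P_o = 93/156 = 0.596154
P_e = (63*62 + 93*94) / 24336 = 0.519724
kappa = (P_o - P_e) / (1 - P_e)
kappa = (0.596154 - 0.519724) / (1 - 0.519724)
kappa = 0.1591

0.1591


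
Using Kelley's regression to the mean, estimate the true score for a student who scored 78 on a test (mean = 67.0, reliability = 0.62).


T_est = rxx * X + (1 - rxx) * mean
T_est = 0.62 * 78 + 0.38 * 67.0
T_est = 48.36 + 25.46
T_est = 73.82

73.82


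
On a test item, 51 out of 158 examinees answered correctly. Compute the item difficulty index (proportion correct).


Item difficulty p = number correct / total examinees
p = 51 / 158
p = 0.3228

0.3228


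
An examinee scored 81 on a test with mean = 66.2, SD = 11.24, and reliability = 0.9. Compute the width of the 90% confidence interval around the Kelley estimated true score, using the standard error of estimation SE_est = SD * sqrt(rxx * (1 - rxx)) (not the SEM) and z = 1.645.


True score estimate = 0.9*81 + 0.1*66.2 = 79.52
SE_est = SD * sqrt(rxx * (1 - rxx)) = 11.24 * sqrt(0.9 * 0.1) = 11.24 * sqrt(0.09) = 3.372
CI = T_est +/- z * SE_est, so width = 2 * z * SE_est = 2 * 1.645 * 3.372
Width = 11.0939

11.0939


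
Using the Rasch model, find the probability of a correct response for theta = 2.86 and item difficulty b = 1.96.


theta - b = 2.86 - 1.96 = 0.9
exp(-(theta - b)) = exp(-0.9) = 0.4066
P = 1 / (1 + 0.4066)
P = 0.7109

0.7109


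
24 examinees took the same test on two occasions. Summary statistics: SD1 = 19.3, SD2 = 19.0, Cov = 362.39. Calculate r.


r = cov(X,Y) / (SD_X * SD_Y)
r = 362.39 / (19.3 * 19.0)
r = 362.39 / 366.7
r = 0.9882

0.9882


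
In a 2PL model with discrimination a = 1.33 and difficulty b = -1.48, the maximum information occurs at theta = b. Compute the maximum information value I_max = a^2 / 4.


For 2PL, max info at theta = b = -1.48
I_max = a^2 / 4 = 1.33^2 / 4
= 1.7689 / 4
I_max = 0.4422

0.4422


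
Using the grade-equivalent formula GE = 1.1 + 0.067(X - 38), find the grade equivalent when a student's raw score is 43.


raw - median = 43 - 38 = 5
slope * diff = 0.067 * 5 = 0.335
GE = 1.1 + 0.335
GE = 1.435

1.435


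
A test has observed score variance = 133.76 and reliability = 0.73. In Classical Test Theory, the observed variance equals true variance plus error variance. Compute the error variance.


var_true = rxx * var_obs = 0.73 * 133.76 = 97.6448
var_error = var_obs - var_true
var_error = 133.76 - 97.6448
var_error = 36.1152

36.1152


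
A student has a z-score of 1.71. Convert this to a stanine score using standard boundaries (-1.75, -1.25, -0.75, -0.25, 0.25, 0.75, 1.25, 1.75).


Stanine boundaries: [-1.75, -1.25, -0.75, -0.25, 0.25, 0.75, 1.25, 1.75]
z = 1.71
Check each boundary:
  z >= -1.75 -> could be stanine 2
  z >= -1.25 -> could be stanine 3
  z >= -0.75 -> could be stanine 4
  z >= -0.25 -> could be stanine 5
  z >= 0.25 -> could be stanine 6
  z >= 0.75 -> could be stanine 7
  z >= 1.25 -> could be stanine 8
  z < 1.75
Highest qualifying boundary gives stanine = 8

8


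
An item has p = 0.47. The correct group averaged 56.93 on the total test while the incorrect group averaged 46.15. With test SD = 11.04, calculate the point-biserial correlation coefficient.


q = 1 - p = 0.53
rpb = ((M1 - M0) / SD) * sqrt(p * q)
rpb = ((56.93 - 46.15) / 11.04) * sqrt(0.47 * 0.53)
rpb = 0.4873

0.4873


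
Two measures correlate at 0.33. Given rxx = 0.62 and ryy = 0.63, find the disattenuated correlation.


r_corrected = rxy / sqrt(rxx * ryy)
= 0.33 / sqrt(0.62 * 0.63)
= 0.33 / sqrt(0.3906)
= 0.33 / 0.62498
r_corrected = 0.528

0.528


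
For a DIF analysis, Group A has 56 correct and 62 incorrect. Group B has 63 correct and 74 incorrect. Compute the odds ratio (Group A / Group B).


Odds_A = 56/62 = 0.9032
Odds_B = 63/74 = 0.8514
OR = Odds_A / Odds_B = 0.9032 / 0.8514
Exactly, OR = (56 * 74) / (62 * 63) = 4144 / 3906
OR = 1.0609

1.0609


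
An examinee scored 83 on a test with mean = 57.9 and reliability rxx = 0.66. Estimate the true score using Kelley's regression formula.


T_est = rxx * X + (1 - rxx) * mean
T_est = 0.66 * 83 + 0.34 * 57.9
T_est = 54.78 + 19.686
T_est = 74.466

74.466


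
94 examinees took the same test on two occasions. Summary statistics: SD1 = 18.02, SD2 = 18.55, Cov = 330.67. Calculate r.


r = cov(X,Y) / (SD_X * SD_Y)
r = 330.67 / (18.02 * 18.55)
r = 330.67 / 334.271
r = 0.9892

0.9892


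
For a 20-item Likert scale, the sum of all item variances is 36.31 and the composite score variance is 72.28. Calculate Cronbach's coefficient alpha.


alpha = (k/(k-1)) * (1 - sum(si^2)/s_total^2)
= (20/19) * (1 - 36.31/72.28)
alpha = 0.5238

0.5238


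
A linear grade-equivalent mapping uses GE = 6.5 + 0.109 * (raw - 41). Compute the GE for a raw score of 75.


raw - median = 75 - 41 = 34
slope * diff = 0.109 * 34 = 3.706
GE = 6.5 + 3.706
GE = 10.206

10.206


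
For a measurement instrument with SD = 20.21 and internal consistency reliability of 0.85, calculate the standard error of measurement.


SEM = SD * sqrt(1 - rxx)
SEM = 20.21 * sqrt(1 - 0.85)
SEM = 20.21 * sqrt(0.15) = 20.21 * 0.387298
SEM = 7.8273

7.8273


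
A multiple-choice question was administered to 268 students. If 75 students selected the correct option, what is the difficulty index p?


Item difficulty p = number correct / total examinees
p = 75 / 268
p = 0.2799

0.2799


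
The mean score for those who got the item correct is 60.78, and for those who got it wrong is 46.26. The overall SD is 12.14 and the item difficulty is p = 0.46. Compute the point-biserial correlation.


q = 1 - p = 0.54
rpb = ((M1 - M0) / SD) * sqrt(p * q)
rpb = ((60.78 - 46.26) / 12.14) * sqrt(0.46 * 0.54)
rpb = 0.5961

0.5961


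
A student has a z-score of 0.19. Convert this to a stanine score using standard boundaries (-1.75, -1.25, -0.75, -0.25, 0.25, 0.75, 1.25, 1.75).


Stanine boundaries: [-1.75, -1.25, -0.75, -0.25, 0.25, 0.75, 1.25, 1.75]
z = 0.19
Check each boundary:
  z >= -1.75 -> could be stanine 2
  z >= -1.25 -> could be stanine 3
  z >= -0.75 -> could be stanine 4
  z >= -0.25 -> could be stanine 5
  z < 0.25
  z < 0.75
  z < 1.25
  z < 1.75
Highest qualifying boundary gives stanine = 5

5


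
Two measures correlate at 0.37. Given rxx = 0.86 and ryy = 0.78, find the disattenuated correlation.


r_corrected = rxy / sqrt(rxx * ryy)
= 0.37 / sqrt(0.86 * 0.78)
= 0.37 / sqrt(0.6708)
= 0.37 / 0.819024
r_corrected = 0.4518

0.4518


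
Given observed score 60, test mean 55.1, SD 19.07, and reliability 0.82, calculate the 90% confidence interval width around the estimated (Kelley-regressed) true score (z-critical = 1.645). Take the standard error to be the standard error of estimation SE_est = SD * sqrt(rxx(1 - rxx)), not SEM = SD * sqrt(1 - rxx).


True score estimate = 0.82*60 + 0.18*55.1 = 59.118
SE_est = SD * sqrt(rxx * (1 - rxx)) = 19.07 * sqrt(0.82 * 0.18) = 19.07 * sqrt(0.1476) = 7.326455
CI = T_est +/- z * SE_est, so width = 2 * z * SE_est = 2 * 1.645 * 7.326455
Width = 24.104

24.104


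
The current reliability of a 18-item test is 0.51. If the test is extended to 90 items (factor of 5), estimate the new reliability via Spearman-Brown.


r_new = (n * rxx) / (1 + (n-1) * rxx)
r_new = (5 * 0.51) / (1 + 4 * 0.51)
r_new = 2.55 / 3.04
r_new = 0.8388

0.8388


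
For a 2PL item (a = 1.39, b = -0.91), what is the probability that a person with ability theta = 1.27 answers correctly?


a*(theta - b) = 1.39 * (1.27 - -0.91) = 3.0302
exp(-3.0302) = 0.0483
P = 1 / (1 + 0.0483)
P = 0.9539

0.9539


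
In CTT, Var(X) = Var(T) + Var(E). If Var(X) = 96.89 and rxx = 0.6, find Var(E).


var_true = rxx * var_obs = 0.6 * 96.89 = 58.134
var_error = var_obs - var_true
var_error = 96.89 - 58.134
var_error = 38.756

38.756


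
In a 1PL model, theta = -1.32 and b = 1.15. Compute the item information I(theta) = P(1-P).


P = 1/(1+exp(-(-1.32-1.15))) = 0.078
I = P*(1-P) = 0.078 * 0.922
I = 0.0719

0.0719


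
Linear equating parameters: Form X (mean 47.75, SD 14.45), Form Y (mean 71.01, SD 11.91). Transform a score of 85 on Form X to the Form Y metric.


slope = SD_Y / SD_X = 11.91 / 14.45 ~ 0.8242
intercept = mean_Y - slope * mean_X = 71.01 - (11.91 / 14.45) * 47.75 ~ 31.6534
Y = slope * X + intercept. To avoid rounding drift from the rounded slope/intercept, evaluate the equivalent form Y = mean_Y + SD_Y * (X - mean_X) / SD_X at full precision:
Y = 71.01 + 11.91 * (85 - 47.75) / 14.45
Y = 71.01 + 11.91 * 37.25 / 14.45
Y = 71.01 + 443.6475 / 14.45
Y = 71.01 + 30.7022
Y = 101.7122

101.7122


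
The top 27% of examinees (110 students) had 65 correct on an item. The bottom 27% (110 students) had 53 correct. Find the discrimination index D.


p_upper = 65/110 = 0.5909
p_lower = 53/110 = 0.4818
D = 0.5909 - 0.4818 = 0.1091

0.1091


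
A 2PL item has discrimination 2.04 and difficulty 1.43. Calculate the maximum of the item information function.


For 2PL, max info at theta = b = 1.43
I_max = a^2 / 4 = 2.04^2 / 4
= 4.1616 / 4
I_max = 1.0404

1.0404


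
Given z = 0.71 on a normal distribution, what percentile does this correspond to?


CDF(z) = 0.5 * (1 + erf(z/sqrt(2)))
erf(0.502) = 0.5223
CDF = 0.7611
Percentile rank = 0.7611 * 100 = 76.11

76.11


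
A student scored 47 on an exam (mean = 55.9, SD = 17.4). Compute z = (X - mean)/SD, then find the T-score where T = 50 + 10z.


z = (X - mean) / SD = (47 - 55.9) / 17.4
z = -8.9 / 17.4
z = -0.5115
T-score = T = 50 + 10z
Carry z at full precision (z = -8.9 / 17.4) into the conversion:
T-score = 50 + 10 * (-8.9 / 17.4) = 50 + -89 / 17.4
T-score = 50 + -5.1149
T-score = 44.8851

44.8851


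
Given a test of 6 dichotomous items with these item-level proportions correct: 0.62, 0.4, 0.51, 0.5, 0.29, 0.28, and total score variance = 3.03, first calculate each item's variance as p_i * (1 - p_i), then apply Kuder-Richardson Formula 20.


For each item, compute p_i * q_i:
  Item 1: 0.62 * 0.38 = 0.2356
  Item 2: 0.4 * 0.6 = 0.24
  Item 3: 0.51 * 0.49 = 0.2499
  Item 4: 0.5 * 0.5 = 0.25
  Item 5: 0.29 * 0.71 = 0.2059
  Item 6: 0.28 * 0.72 = 0.2016
Sum(p_i * q_i) = 0.2356 + 0.24 + 0.2499 + 0.25 + 0.2059 + 0.2016 = 1.383
KR-20 = (k/(k-1)) * (1 - Sum(p_i*q_i) / Var_total)
= (6/5) * (1 - 1.383/3.03)
= 1.2 * 0.5436
KR-20 = 0.6523

0.6523


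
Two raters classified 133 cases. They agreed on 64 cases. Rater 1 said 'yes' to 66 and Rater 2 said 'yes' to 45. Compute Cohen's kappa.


P_o = 64/133 = 0.481203
P_e = (66*45 + 67*88) / 17689 = 0.501215
kappa = (P_o - P_e) / (1 - P_e)
kappa = (0.481203 - 0.501215) / (1 - 0.501215)
kappa = -0.0401

-0.0401


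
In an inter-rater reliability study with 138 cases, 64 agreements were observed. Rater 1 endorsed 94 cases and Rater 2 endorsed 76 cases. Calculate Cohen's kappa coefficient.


P_o = 64/138 = 0.463768
P_e = (94*76 + 44*62) / 19044 = 0.518378
kappa = (P_o - P_e) / (1 - P_e)
kappa = (0.463768 - 0.518378) / (1 - 0.518378)
kappa = -0.1134

-0.1134


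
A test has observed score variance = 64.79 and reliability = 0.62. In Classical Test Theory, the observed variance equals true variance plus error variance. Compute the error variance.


var_true = rxx * var_obs = 0.62 * 64.79 = 40.1698
var_error = var_obs - var_true
var_error = 64.79 - 40.1698
var_error = 24.6202

24.6202


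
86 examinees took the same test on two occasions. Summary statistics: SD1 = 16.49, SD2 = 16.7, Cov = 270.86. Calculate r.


r = cov(X,Y) / (SD_X * SD_Y)
r = 270.86 / (16.49 * 16.7)
r = 270.86 / 275.383
r = 0.9836

0.9836


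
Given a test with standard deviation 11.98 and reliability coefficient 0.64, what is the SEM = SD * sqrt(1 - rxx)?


SEM = SD * sqrt(1 - rxx)
SEM = 11.98 * sqrt(1 - 0.64)
SEM = 11.98 * sqrt(0.36) = 11.98 * 0.6
SEM = 7.188

7.188


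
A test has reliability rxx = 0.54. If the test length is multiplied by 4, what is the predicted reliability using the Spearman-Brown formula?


r_new = (n * rxx) / (1 + (n-1) * rxx)
r_new = (4 * 0.54) / (1 + 3 * 0.54)
r_new = 2.16 / 2.62
r_new = 0.8244

0.8244


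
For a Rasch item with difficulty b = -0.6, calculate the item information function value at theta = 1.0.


P = 1/(1+exp(-(1.0--0.6))) = 0.832
I = P*(1-P) = 0.832 * 0.168
I = 0.1398

0.1398


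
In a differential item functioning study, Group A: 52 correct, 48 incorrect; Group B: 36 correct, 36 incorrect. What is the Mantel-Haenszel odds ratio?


Odds_A = 52/48 = 1.0833
Odds_B = 36/36 = 1.0
OR = Odds_A / Odds_B = 1.0833 / 1.0
Exactly, OR = (52 * 36) / (48 * 36) = 1872 / 1728
OR = 1.0833

1.0833


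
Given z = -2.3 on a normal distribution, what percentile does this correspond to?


CDF(z) = 0.5 * (1 + erf(z/sqrt(2)))
erf(-1.6263) = -0.9786
CDF = 0.0107
Percentile rank = 0.0107 * 100 = 1.07

1.07


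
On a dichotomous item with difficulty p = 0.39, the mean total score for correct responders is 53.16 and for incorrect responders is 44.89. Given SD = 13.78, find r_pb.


q = 1 - p = 0.61
rpb = ((M1 - M0) / SD) * sqrt(p * q)
rpb = ((53.16 - 44.89) / 13.78) * sqrt(0.39 * 0.61)
rpb = 0.2927

0.2927


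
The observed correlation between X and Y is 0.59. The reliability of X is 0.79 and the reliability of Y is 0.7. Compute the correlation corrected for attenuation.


r_corrected = rxy / sqrt(rxx * ryy)
= 0.59 / sqrt(0.79 * 0.7)
= 0.59 / sqrt(0.553)
= 0.59 / 0.74364
r_corrected = 0.7934

0.7934


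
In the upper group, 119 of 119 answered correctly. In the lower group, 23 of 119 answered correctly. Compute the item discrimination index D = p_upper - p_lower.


p_upper = 119/119 = 1.0
p_lower = 23/119 = 0.1933
D = 1.0 - 0.1933 = 0.8067

0.8067


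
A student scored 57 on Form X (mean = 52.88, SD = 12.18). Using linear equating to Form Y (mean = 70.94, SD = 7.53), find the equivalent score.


slope = SD_Y / SD_X = 7.53 / 12.18 ~ 0.6182
intercept = mean_Y - slope * mean_X = 70.94 - (7.53 / 12.18) * 52.88 ~ 38.2482
Y = slope * X + intercept. To avoid rounding drift from the rounded slope/intercept, evaluate the equivalent form Y = mean_Y + SD_Y * (X - mean_X) / SD_X at full precision:
Y = 70.94 + 7.53 * (57 - 52.88) / 12.18
Y = 70.94 + 7.53 * 4.12 / 12.18
Y = 70.94 + 31.0236 / 12.18
Y = 70.94 + 2.5471
Y = 73.4871

73.4871


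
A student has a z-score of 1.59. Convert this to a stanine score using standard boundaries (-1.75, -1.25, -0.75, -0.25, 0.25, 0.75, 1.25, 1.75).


Stanine boundaries: [-1.75, -1.25, -0.75, -0.25, 0.25, 0.75, 1.25, 1.75]
z = 1.59
Check each boundary:
  z >= -1.75 -> could be stanine 2
  z >= -1.25 -> could be stanine 3
  z >= -0.75 -> could be stanine 4
  z >= -0.25 -> could be stanine 5
  z >= 0.25 -> could be stanine 6
  z >= 0.75 -> could be stanine 7
  z >= 1.25 -> could be stanine 8
  z < 1.75
Highest qualifying boundary gives stanine = 8

8


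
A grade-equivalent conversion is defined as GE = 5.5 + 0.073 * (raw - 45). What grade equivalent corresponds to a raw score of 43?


raw - median = 43 - 45 = -2
slope * diff = 0.073 * -2 = -0.146
GE = 5.5 + -0.146
GE = 5.354

5.354


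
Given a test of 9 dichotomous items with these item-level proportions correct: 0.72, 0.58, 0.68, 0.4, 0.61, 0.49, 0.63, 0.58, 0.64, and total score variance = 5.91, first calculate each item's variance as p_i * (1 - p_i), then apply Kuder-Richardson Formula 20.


For each item, compute p_i * q_i:
  Item 1: 0.72 * 0.28 = 0.2016
  Item 2: 0.58 * 0.42 = 0.2436
  Item 3: 0.68 * 0.32 = 0.2176
  Item 4: 0.4 * 0.6 = 0.24
  Item 5: 0.61 * 0.39 = 0.2379
  Item 6: 0.49 * 0.51 = 0.2499
  Item 7: 0.63 * 0.37 = 0.2331
  Item 8: 0.58 * 0.42 = 0.2436
  Item 9: 0.64 * 0.36 = 0.2304
Sum(p_i * q_i) = 0.2016 + 0.2436 + 0.2176 + 0.24 + 0.2379 + 0.2499 + 0.2331 + 0.2436 + 0.2304 = 2.0977
KR-20 = (k/(k-1)) * (1 - Sum(p_i*q_i) / Var_total)
= (9/8) * (1 - 2.0977/5.91)
= 1.125 * 0.6451
KR-20 = 0.7257

0.7257


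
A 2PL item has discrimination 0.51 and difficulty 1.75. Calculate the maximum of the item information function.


For 2PL, max info at theta = b = 1.75
I_max = a^2 / 4 = 0.51^2 / 4
= 0.2601 / 4
I_max = 0.065

0.065


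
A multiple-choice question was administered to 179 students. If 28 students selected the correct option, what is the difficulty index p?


Item difficulty p = number correct / total examinees
p = 28 / 179
p = 0.1564

0.1564


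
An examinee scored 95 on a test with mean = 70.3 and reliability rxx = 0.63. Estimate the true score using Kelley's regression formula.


T_est = rxx * X + (1 - rxx) * mean
T_est = 0.63 * 95 + 0.37 * 70.3
T_est = 59.85 + 26.011
T_est = 85.861

85.861


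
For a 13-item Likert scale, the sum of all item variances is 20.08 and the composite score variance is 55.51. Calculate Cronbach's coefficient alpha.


alpha = (k/(k-1)) * (1 - sum(si^2)/s_total^2)
= (13/12) * (1 - 20.08/55.51)
alpha = 0.6915

0.6915


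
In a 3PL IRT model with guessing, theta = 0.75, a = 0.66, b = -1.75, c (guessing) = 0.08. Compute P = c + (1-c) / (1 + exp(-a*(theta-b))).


logit = 0.66*(0.75 - -1.75) = 1.65
P* = 1/(1 + exp(-1.65)) = 0.8389
P = 0.08 + (1 - 0.08) * 0.8389
P = 0.8518

0.8518


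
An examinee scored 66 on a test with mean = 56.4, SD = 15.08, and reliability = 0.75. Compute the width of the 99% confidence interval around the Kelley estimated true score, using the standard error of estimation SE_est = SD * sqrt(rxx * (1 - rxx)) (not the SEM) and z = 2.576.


True score estimate = 0.75*66 + 0.25*56.4 = 63.6
SE_est = SD * sqrt(rxx * (1 - rxx)) = 15.08 * sqrt(0.75 * 0.25) = 15.08 * sqrt(0.1875) = 6.529832
CI = T_est +/- z * SE_est, so width = 2 * z * SE_est = 2 * 2.576 * 6.529832
Width = 33.6417

33.6417


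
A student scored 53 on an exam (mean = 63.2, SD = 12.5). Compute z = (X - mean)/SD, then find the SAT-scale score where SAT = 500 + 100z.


z = (X - mean) / SD = (53 - 63.2) / 12.5
z = -10.2 / 12.5
z = -0.816
SAT-scale = SAT = 500 + 100z
Carry z at full precision (z = -10.2 / 12.5) into the conversion:
SAT-scale = 500 + 100 * (-10.2 / 12.5) = 500 + -1020 / 12.5
SAT-scale = 500 + -81.6
SAT-scale = 418.4

418.4


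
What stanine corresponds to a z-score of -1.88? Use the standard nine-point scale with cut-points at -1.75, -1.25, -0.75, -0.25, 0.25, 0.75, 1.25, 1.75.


Stanine boundaries: [-1.75, -1.25, -0.75, -0.25, 0.25, 0.75, 1.25, 1.75]
z = -1.88
Check each boundary:
  z < -1.75
  z < -1.25
  z < -0.75
  z < -0.25
  z < 0.25
  z < 0.75
  z < 1.25
  z < 1.75
Highest qualifying boundary gives stanine = 1

1


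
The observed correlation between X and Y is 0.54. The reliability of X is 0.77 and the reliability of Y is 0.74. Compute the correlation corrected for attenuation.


r_corrected = rxy / sqrt(rxx * ryy)
= 0.54 / sqrt(0.77 * 0.74)
= 0.54 / sqrt(0.5698)
= 0.54 / 0.754851
r_corrected = 0.7154

0.7154


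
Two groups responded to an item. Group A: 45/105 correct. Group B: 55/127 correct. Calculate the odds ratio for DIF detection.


Odds_A = 45/60 = 0.75
Odds_B = 55/72 = 0.7639
OR = Odds_A / Odds_B = 0.75 / 0.7639
Exactly, OR = (45 * 72) / (60 * 55) = 3240 / 3300
OR = 0.9818

0.9818


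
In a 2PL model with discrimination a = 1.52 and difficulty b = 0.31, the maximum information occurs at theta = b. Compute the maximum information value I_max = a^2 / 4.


For 2PL, max info at theta = b = 0.31
I_max = a^2 / 4 = 1.52^2 / 4
= 2.3104 / 4
I_max = 0.5776

0.5776


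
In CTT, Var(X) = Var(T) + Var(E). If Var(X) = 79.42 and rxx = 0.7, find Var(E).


var_true = rxx * var_obs = 0.7 * 79.42 = 55.594
var_error = var_obs - var_true
var_error = 79.42 - 55.594
var_error = 23.826

23.826


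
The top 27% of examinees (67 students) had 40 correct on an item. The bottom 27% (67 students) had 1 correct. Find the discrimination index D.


p_upper = 40/67 = 0.597
p_lower = 1/67 = 0.0149
D = 0.597 - 0.0149 = 0.5821

0.5821


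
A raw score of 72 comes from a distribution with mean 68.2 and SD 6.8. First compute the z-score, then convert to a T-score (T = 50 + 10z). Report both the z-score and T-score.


z = (X - mean) / SD = (72 - 68.2) / 6.8
z = 3.8 / 6.8
z = 0.5588
T-score = T = 50 + 10z
Carry z at full precision (z = 3.8 / 6.8) into the conversion:
T-score = 50 + 10 * (3.8 / 6.8) = 50 + 38 / 6.8
T-score = 50 + 5.5882
T-score = 55.5882

55.5882


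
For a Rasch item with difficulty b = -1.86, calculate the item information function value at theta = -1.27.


P = 1/(1+exp(-(-1.27--1.86))) = 0.6434
I = P*(1-P) = 0.6434 * 0.3566
I = 0.2294

0.2294


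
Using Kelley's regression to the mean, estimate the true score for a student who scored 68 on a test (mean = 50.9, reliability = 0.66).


T_est = rxx * X + (1 - rxx) * mean
T_est = 0.66 * 68 + 0.34 * 50.9
T_est = 44.88 + 17.306
T_est = 62.186

62.186


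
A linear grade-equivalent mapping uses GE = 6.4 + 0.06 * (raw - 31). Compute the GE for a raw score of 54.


raw - median = 54 - 31 = 23
slope * diff = 0.06 * 23 = 1.38
GE = 6.4 + 1.38
GE = 7.78

7.78


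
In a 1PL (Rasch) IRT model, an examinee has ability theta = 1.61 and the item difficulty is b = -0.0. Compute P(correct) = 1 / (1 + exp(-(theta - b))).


theta - b = 1.61 - -0.0 = 1.61
exp(-(theta - b)) = exp(-1.61) = 0.1999
P = 1 / (1 + 0.1999)
P = 0.8334

0.8334


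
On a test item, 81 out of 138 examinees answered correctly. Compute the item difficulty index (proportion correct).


Item difficulty p = number correct / total examinees
p = 81 / 138
p = 0.587

0.587


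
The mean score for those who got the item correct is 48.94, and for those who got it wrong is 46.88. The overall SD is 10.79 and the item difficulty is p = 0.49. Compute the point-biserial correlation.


q = 1 - p = 0.51
rpb = ((M1 - M0) / SD) * sqrt(p * q)
rpb = ((48.94 - 46.88) / 10.79) * sqrt(0.49 * 0.51)
rpb = 0.0954

0.0954


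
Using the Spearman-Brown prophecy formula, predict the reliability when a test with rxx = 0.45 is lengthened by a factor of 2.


r_new = (n * rxx) / (1 + (n-1) * rxx)
r_new = (2 * 0.45) / (1 + 1 * 0.45)
r_new = 0.9 / 1.45
r_new = 0.6207

0.6207


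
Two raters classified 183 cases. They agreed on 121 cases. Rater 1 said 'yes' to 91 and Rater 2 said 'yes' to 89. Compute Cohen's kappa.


P_o = 121/183 = 0.661202
P_e = (91*89 + 92*94) / 33489 = 0.500075
kappa = (P_o - P_e) / (1 - P_e)
kappa = (0.661202 - 0.500075) / (1 - 0.500075)
kappa = 0.3223

0.3223


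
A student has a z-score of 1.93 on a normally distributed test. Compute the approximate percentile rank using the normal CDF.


CDF(z) = 0.5 * (1 + erf(z/sqrt(2)))
erf(1.3647) = 0.9464
CDF = 0.9732
Percentile rank = 0.9732 * 100 = 97.32

97.32


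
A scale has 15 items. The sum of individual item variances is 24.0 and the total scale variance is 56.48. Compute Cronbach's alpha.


alpha = (k/(k-1)) * (1 - sum(si^2)/s_total^2)
= (15/14) * (1 - 24.0/56.48)
alpha = 0.6161

0.6161


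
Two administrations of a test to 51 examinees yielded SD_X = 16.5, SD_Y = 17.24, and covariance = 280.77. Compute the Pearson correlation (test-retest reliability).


r = cov(X,Y) / (SD_X * SD_Y)
r = 280.77 / (16.5 * 17.24)
r = 280.77 / 284.46
r = 0.987

0.987


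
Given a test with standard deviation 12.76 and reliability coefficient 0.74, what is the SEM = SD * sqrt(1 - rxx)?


SEM = SD * sqrt(1 - rxx)
SEM = 12.76 * sqrt(1 - 0.74)
SEM = 12.76 * sqrt(0.26) = 12.76 * 0.509902
SEM = 6.5063

6.5063


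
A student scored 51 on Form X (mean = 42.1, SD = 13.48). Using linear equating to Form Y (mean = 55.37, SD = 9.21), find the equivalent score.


slope = SD_Y / SD_X = 9.21 / 13.48 ~ 0.6832
intercept = mean_Y - slope * mean_X = 55.37 - (9.21 / 13.48) * 42.1 ~ 26.6058
Y = slope * X + intercept. To avoid rounding drift from the rounded slope/intercept, evaluate the equivalent form Y = mean_Y + SD_Y * (X - mean_X) / SD_X at full precision:
Y = 55.37 + 9.21 * (51 - 42.1) / 13.48
Y = 55.37 + 9.21 * 8.9 / 13.48
Y = 55.37 + 81.969 / 13.48
Y = 55.37 + 6.0808
Y = 61.4508

61.4508


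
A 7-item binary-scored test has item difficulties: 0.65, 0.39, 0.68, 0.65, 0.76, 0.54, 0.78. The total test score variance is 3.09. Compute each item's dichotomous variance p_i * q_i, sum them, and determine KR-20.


For each item, compute p_i * q_i:
  Item 1: 0.65 * 0.35 = 0.2275
  Item 2: 0.39 * 0.61 = 0.2379
  Item 3: 0.68 * 0.32 = 0.2176
  Item 4: 0.65 * 0.35 = 0.2275
  Item 5: 0.76 * 0.24 = 0.1824
  Item 6: 0.54 * 0.46 = 0.2484
  Item 7: 0.78 * 0.22 = 0.1716
Sum(p_i * q_i) = 0.2275 + 0.2379 + 0.2176 + 0.2275 + 0.1824 + 0.2484 + 0.1716 = 1.5129
KR-20 = (k/(k-1)) * (1 - Sum(p_i*q_i) / Var_total)
= (7/6) * (1 - 1.5129/3.09)
= 1.1667 * 0.5104
KR-20 = 0.5955

0.5955


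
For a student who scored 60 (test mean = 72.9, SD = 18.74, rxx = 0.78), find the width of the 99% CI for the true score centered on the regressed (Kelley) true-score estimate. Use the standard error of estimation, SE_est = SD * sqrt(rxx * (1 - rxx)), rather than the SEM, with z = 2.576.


True score estimate = 0.78*60 + 0.22*72.9 = 62.838
SE_est = SD * sqrt(rxx * (1 - rxx)) = 18.74 * sqrt(0.78 * 0.22) = 18.74 * sqrt(0.1716) = 7.762976
CI = T_est +/- z * SE_est, so width = 2 * z * SE_est = 2 * 2.576 * 7.762976
Width = 39.9949

39.9949


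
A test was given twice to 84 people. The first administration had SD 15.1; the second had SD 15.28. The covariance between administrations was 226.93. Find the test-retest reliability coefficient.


r = cov(X,Y) / (SD_X * SD_Y)
r = 226.93 / (15.1 * 15.28)
r = 226.93 / 230.728
r = 0.9835

0.9835


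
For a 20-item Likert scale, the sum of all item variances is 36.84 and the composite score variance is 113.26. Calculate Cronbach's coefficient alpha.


alpha = (k/(k-1)) * (1 - sum(si^2)/s_total^2)
= (20/19) * (1 - 36.84/113.26)
alpha = 0.7102

0.7102


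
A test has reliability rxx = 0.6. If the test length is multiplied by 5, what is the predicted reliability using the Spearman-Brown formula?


r_new = (n * rxx) / (1 + (n-1) * rxx)
r_new = (5 * 0.6) / (1 + 4 * 0.6)
r_new = 3.0 / 3.4
r_new = 0.8824

0.8824


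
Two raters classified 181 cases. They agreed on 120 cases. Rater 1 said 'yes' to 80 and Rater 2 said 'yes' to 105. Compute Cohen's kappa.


P_o = 120/181 = 0.662983
P_e = (80*105 + 101*76) / 32761 = 0.490705
kappa = (P_o - P_e) / (1 - P_e)
kappa = (0.662983 - 0.490705) / (1 - 0.490705)
kappa = 0.3383

0.3383


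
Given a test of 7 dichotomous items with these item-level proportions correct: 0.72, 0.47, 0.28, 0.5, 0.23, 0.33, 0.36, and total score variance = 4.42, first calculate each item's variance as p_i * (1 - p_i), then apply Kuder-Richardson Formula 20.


For each item, compute p_i * q_i:
  Item 1: 0.72 * 0.28 = 0.2016
  Item 2: 0.47 * 0.53 = 0.2491
  Item 3: 0.28 * 0.72 = 0.2016
  Item 4: 0.5 * 0.5 = 0.25
  Item 5: 0.23 * 0.77 = 0.1771
  Item 6: 0.33 * 0.67 = 0.2211
  Item 7: 0.36 * 0.64 = 0.2304
Sum(p_i * q_i) = 0.2016 + 0.2491 + 0.2016 + 0.25 + 0.1771 + 0.2211 + 0.2304 = 1.5309
KR-20 = (k/(k-1)) * (1 - Sum(p_i*q_i) / Var_total)
= (7/6) * (1 - 1.5309/4.42)
= 1.1667 * 0.6536
KR-20 = 0.7626

0.7626


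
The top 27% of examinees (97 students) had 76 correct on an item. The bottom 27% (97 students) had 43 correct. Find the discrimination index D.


p_upper = 76/97 = 0.7835
p_lower = 43/97 = 0.4433
D = 0.7835 - 0.4433 = 0.3402

0.3402


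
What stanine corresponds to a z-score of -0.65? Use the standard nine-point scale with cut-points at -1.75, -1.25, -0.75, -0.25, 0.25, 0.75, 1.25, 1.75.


Stanine boundaries: [-1.75, -1.25, -0.75, -0.25, 0.25, 0.75, 1.25, 1.75]
z = -0.65
Check each boundary:
  z >= -1.75 -> could be stanine 2
  z >= -1.25 -> could be stanine 3
  z >= -0.75 -> could be stanine 4
  z < -0.25
  z < 0.25
  z < 0.75
  z < 1.25
  z < 1.75
Highest qualifying boundary gives stanine = 4

4


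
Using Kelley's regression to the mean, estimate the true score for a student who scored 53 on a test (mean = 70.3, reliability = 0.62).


T_est = rxx * X + (1 - rxx) * mean
T_est = 0.62 * 53 + 0.38 * 70.3
T_est = 32.86 + 26.714
T_est = 59.574

59.574


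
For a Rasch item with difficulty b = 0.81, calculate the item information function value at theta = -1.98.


P = 1/(1+exp(-(-1.98-0.81))) = 0.0579
I = P*(1-P) = 0.0579 * 0.9421
I = 0.0545

0.0545


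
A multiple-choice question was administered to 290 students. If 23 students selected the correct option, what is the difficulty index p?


Item difficulty p = number correct / total examinees
p = 23 / 290
p = 0.0793

0.0793


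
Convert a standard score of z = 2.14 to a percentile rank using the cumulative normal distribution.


CDF(z) = 0.5 * (1 + erf(z/sqrt(2)))
erf(1.5132) = 0.9676
CDF = 0.9838
Percentile rank = 0.9838 * 100 = 98.38

98.38


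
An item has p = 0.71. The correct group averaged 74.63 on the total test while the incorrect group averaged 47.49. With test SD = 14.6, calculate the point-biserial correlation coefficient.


q = 1 - p = 0.29
rpb = ((M1 - M0) / SD) * sqrt(p * q)
rpb = ((74.63 - 47.49) / 14.6) * sqrt(0.71 * 0.29)
rpb = 0.8435

0.8435
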